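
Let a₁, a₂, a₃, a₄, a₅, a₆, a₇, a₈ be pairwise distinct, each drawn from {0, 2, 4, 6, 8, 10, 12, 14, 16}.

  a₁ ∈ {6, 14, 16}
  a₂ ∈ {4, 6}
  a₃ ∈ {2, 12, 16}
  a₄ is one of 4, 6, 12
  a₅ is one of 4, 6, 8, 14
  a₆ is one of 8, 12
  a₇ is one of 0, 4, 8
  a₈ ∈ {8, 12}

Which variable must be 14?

The 8 variables together cover exactly {0, 2, 4, 6, 8, 12, 14, 16} — 8 values for 8 variables — and 0 appears only in a₇'s list, so a₇ = 0.
Among the 7 still-open variables, 2 fits only a₃ (and all 7 values in {2, 4, 6, 8, 12, 14, 16} must be used), so a₃ = 2.
The 6 still-open variables draw from only 6 values {4, 6, 8, 12, 14, 16}, so each is used; only a₁ can be 16, hence a₁ = 16.
The 5 still-open variables together cover exactly {4, 6, 8, 12, 14} — 5 values for 5 variables — and 14 appears only in a₅'s list, so a₅ = 14.

a₅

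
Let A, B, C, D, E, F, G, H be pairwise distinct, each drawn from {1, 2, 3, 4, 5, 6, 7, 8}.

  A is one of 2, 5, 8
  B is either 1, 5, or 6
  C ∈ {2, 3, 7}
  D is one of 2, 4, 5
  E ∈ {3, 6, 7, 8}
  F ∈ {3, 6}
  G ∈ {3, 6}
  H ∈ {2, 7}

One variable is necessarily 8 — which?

E

Among the 8 variables, 1 fits only B (and all 8 values in {1, 2, 3, 4, 5, 6, 7, 8} must be used), so B = 1.
The 7 still-open variables together cover exactly {2, 3, 4, 5, 6, 7, 8} — 7 values for 7 variables — and 4 appears only in D's list, so D = 4.
The 6 still-open variables together cover exactly {2, 3, 5, 6, 7, 8} — 6 values for 6 variables — and 5 appears only in A's list, so A = 5.
The 5 still-open variables draw from only 5 values {2, 3, 6, 7, 8}, so each is used; only E can be 8, hence E = 8.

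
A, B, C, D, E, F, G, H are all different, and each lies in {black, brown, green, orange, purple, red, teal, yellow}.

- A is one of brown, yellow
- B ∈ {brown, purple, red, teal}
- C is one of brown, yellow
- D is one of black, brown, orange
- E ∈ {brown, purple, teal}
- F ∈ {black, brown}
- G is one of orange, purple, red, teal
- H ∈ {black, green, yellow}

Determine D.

orange

Among the 8 variables, green fits only H (and all 8 values in {black, brown, green, orange, purple, red, teal, yellow} must be used), so H = green.
A and C between them cover only {brown, yellow} — a naked pair. Remove those values from B, D, E, F.
F's domain is down to {black}, so F = black. So D can't be black.
So D = orange.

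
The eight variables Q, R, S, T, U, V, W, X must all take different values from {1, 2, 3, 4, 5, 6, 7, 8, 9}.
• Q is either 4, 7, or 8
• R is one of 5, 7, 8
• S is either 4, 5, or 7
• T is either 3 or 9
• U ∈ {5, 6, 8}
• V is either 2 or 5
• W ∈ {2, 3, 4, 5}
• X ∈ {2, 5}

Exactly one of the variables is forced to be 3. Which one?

The 8 variables draw from only 8 values {2, 3, 4, 5, 6, 7, 8, 9}, so each is used; only U can be 6, hence U = 6.
The 7 still-open variables draw from only 7 values {2, 3, 4, 5, 7, 8, 9}, so each is used; only T can be 9, hence T = 9.
The 6 still-open variables draw from only 6 values {2, 3, 4, 5, 7, 8}, so each is used; only W can be 3, hence W = 3.

W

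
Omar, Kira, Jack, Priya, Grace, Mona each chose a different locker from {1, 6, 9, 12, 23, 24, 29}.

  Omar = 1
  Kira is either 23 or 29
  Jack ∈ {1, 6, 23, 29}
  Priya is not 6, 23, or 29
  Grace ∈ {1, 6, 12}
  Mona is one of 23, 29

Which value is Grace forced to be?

Omar must be 1 (only option left). So Jack, Priya, Grace can't be 1.
The 2 variables Kira and Mona are confined to {23, 29}, which locks those values in; drop them from Jack.
Jack has just one choice, so Jack = 6. So Grace can't be 6.
So Grace = 12.

12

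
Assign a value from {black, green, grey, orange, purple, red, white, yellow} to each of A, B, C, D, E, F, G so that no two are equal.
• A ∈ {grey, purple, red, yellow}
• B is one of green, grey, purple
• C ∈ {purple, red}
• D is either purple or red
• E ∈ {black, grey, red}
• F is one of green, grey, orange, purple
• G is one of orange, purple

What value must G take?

The 7 variables draw from only 7 values {black, green, grey, orange, purple, red, yellow}, so each is used; only E can be black, hence E = black.
The 6 still-open variables together cover exactly {green, grey, orange, purple, red, yellow} — 6 values for 6 variables — and yellow appears only in A's list, so A = yellow.
C and D share exactly the 2 values {purple, red}; by pigeonhole those values go to them, so strike purple, red from B, F, G.
So G = orange.

orange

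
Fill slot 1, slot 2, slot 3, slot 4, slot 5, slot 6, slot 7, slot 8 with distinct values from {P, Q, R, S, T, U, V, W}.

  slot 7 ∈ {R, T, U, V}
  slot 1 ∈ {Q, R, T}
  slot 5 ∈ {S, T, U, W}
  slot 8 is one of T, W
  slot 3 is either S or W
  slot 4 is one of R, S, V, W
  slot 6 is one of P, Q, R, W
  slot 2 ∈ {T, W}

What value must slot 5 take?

U

The 8 variables together cover exactly {P, Q, R, S, T, U, V, W} — 8 values for 8 variables — and P appears only in slot 6's list, so slot 6 = P.
Among the 7 still-open variables, Q fits only slot 1 (and all 7 values in {Q, R, S, T, U, V, W} must be used), so slot 1 = Q.
The 2 variables slot 2 and slot 8 are confined to {T, W}, which locks those values in; drop them from slot 3, slot 4, slot 5, slot 7.
slot 3 has just one choice, so slot 3 = S. So slot 4, slot 5 can't be S.
So slot 5 = U.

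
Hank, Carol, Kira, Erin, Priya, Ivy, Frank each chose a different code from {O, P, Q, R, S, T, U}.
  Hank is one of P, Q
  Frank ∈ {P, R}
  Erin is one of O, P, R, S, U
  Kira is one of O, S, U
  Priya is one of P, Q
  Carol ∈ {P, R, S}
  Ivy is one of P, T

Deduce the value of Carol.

The 7 variables together cover exactly {O, P, Q, R, S, T, U} — 7 values for 7 variables — and T appears only in Ivy's list, so Ivy = T.
Hank and Priya share exactly the 2 values {P, Q}; by pigeonhole those values go to them, so strike P, Q from Carol, Erin, Frank.
Frank must be R (only option left). So Carol, Erin can't be R.
So Carol = S.

S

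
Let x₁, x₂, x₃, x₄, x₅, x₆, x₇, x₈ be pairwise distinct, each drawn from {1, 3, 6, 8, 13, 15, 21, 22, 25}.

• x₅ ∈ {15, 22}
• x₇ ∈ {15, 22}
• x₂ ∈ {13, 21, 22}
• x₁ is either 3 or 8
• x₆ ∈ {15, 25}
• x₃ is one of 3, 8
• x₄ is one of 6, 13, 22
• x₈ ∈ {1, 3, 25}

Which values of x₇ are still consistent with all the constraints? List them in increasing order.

x₁ and x₃ share exactly the 2 values {3, 8}; by pigeonhole those values go to them, so strike 3, 8 from x₈.
x₅ and x₇ share exactly the 2 values {15, 22}; by pigeonhole those values go to them, so strike 15, 22 from x₂, x₄, x₆.
That leaves x₆ = 25. Remove 25 from x₈.
x₈ must be 1 (only option left).
No further eliminations apply; x₇ can still be any of 15, 22.

15, 22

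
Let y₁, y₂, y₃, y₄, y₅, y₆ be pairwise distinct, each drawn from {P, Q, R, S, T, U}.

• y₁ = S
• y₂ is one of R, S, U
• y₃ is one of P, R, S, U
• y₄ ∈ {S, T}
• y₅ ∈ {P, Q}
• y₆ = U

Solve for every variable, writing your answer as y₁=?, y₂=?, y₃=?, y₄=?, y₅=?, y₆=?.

y₁=S, y₂=R, y₃=P, y₄=T, y₅=Q, y₆=U

y₁ must be S (only option left). Remove S from y₂, y₃, y₄.
y₄ has just one choice, so y₄ = T.
y₆ has just one choice, so y₆ = U. Remove U from y₂, y₃.
y₂ has just one choice, so y₂ = R. Remove R from y₃.
y₃ has just one choice, so y₃ = P. Remove P from y₅.
y₅ has just one choice, so y₅ = Q.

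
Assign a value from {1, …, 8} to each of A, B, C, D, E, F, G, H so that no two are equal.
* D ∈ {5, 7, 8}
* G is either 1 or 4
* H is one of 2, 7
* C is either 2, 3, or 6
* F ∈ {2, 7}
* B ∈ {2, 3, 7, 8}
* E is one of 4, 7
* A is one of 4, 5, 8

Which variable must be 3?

The 8 variables together cover exactly {1, 2, 3, 4, 5, 6, 7, 8} — 8 values for 8 variables — and 1 appears only in G's list, so G = 1.
Among the 7 still-open variables, 6 fits only C (and all 7 values in {2, 3, 4, 5, 6, 7, 8} must be used), so C = 6.
The 6 still-open variables draw from only 6 values {2, 3, 4, 5, 7, 8}, so each is used; only B can be 3, hence B = 3.

B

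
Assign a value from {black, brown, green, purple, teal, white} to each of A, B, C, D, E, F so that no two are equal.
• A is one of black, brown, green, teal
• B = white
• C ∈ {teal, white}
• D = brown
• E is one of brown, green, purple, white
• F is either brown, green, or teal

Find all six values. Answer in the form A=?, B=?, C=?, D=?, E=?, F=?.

A=black, B=white, C=teal, D=brown, E=purple, F=green

B must be white (only option left). Strike white from C, E.
C must be teal (only option left). Strike teal from A, F.
D's domain is down to {brown}, so D = brown. Strike brown from A, E, F.
That leaves F = green. So A, E can't be green.
A must be black (only option left).
E must be purple (only option left).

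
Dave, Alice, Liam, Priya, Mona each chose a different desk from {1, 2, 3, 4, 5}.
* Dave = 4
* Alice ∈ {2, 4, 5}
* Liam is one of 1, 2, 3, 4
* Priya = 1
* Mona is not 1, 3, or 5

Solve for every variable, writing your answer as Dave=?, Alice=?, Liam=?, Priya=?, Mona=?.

Dave=4, Alice=5, Liam=3, Priya=1, Mona=2

Dave's domain is down to {4}, so Dave = 4. So Alice, Liam, Mona can't be 4.
Priya's domain is down to {1}, so Priya = 1. Eliminate 1 elsewhere: Liam.
Mona's domain is down to {2}, so Mona = 2. Strike 2 from Alice, Liam.
That leaves Alice = 5.
Liam must be 3 (only option left).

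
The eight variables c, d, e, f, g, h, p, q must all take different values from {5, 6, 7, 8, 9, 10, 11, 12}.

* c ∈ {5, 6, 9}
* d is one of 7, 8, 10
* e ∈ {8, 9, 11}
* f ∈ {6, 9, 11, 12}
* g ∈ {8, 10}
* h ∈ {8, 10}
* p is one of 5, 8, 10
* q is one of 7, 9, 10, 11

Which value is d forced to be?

7

The 8 variables draw from only 8 values {5, 6, 7, 8, 9, 10, 11, 12}, so each is used; only f can be 12, hence f = 12.
The 7 still-open variables together cover exactly {5, 6, 7, 8, 9, 10, 11} — 7 values for 7 variables — and 6 appears only in c's list, so c = 6.
The 6 still-open variables together cover exactly {5, 7, 8, 9, 10, 11} — 6 values for 6 variables — and 5 appears only in p's list, so p = 5.
g and h share exactly the 2 values {8, 10}; by pigeonhole those values go to them, so strike 8, 10 from d, e, q.
So d = 7.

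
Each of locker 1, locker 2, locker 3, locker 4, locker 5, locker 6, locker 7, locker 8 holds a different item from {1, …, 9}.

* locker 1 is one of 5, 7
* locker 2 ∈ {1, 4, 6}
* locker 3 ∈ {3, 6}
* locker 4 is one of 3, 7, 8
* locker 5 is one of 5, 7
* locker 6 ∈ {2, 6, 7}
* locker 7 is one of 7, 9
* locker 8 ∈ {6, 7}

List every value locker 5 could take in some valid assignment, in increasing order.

locker 1 and locker 5 share exactly the 2 values {5, 7}; by pigeonhole those values go to them, so strike 5, 7 from locker 4, locker 6, locker 7, locker 8.
locker 7 has just one choice, so locker 7 = 9.
That leaves locker 8 = 6. Remove 6 from locker 2, locker 3, locker 6.
locker 3's domain is down to {3}, so locker 3 = 3. So locker 4 can't be 3.
locker 4 must be 8 (only option left).
That leaves locker 6 = 2.
No further eliminations apply; locker 5 can still be any of 5, 7.

5, 7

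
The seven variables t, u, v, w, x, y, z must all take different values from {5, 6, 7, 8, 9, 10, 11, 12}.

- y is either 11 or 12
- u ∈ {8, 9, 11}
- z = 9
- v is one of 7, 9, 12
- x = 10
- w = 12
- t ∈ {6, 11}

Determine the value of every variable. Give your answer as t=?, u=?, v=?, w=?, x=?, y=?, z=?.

w must be 12 (only option left). Eliminate 12 elsewhere: v, y.
x must be 10 (only option left).
That leaves y = 11. Remove 11 from t, u.
That leaves z = 9. Remove 9 from u, v.
t must be 6 (only option left).
u has just one choice, so u = 8.
That leaves v = 7.

t=6, u=8, v=7, w=12, x=10, y=11, z=9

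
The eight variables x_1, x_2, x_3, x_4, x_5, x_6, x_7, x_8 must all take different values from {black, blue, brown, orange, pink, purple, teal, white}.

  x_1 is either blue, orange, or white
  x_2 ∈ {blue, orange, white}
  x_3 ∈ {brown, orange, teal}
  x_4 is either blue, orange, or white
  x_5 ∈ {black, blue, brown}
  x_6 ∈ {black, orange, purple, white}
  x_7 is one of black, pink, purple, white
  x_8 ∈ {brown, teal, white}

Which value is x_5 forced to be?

black

The 8 variables draw from only 8 values {black, blue, brown, orange, pink, purple, teal, white}, so each is used; only x_7 can be pink, hence x_7 = pink.
The 7 still-open variables draw from only 7 values {black, blue, brown, orange, purple, teal, white}, so each is used; only x_6 can be purple, hence x_6 = purple.
The 6 still-open variables together cover exactly {black, blue, brown, orange, teal, white} — 6 values for 6 variables — and black appears only in x_5's list, so x_5 = black.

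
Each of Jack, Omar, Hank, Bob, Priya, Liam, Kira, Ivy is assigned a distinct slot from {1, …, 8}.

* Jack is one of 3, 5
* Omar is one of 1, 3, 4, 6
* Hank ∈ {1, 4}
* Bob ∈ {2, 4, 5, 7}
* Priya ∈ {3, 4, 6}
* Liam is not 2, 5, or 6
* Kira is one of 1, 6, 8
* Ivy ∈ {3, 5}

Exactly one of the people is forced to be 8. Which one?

Kira

Among the 8 variables, 2 fits only Bob (and all 8 values in {1, 2, 3, 4, 5, 6, 7, 8} must be used), so Bob = 2.
The 7 still-open variables together cover exactly {1, 3, 4, 5, 6, 7, 8} — 7 values for 7 variables — and 7 appears only in Liam's list, so Liam = 7.
The 6 still-open variables draw from only 6 values {1, 3, 4, 5, 6, 8}, so each is used; only Kira can be 8, hence Kira = 8.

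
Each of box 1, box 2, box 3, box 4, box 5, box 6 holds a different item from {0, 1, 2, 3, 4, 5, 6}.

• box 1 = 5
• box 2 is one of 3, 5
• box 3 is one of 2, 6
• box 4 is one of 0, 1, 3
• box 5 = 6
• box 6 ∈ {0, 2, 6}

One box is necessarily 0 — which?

box 1 must be 5 (only option left). So box 2 can't be 5.
box 2 has just one choice, so box 2 = 3. Eliminate 3 elsewhere: box 4.
box 5 must be 6 (only option left). Eliminate 6 elsewhere: box 3, box 6.
box 3's domain is down to {2}, so box 3 = 2. Strike 2 from box 6.
So 0 goes to box 6.

box 6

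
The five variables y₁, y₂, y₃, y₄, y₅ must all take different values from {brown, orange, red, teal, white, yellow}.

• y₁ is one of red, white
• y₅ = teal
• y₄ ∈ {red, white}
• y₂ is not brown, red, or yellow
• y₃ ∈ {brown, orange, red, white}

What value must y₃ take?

y₅ has just one choice, so y₅ = teal. Eliminate teal elsewhere: y₂.
The 4 still-open variables draw from only 4 values {brown, orange, red, white}, so each is used; only y₃ can be brown, hence y₃ = brown.

brown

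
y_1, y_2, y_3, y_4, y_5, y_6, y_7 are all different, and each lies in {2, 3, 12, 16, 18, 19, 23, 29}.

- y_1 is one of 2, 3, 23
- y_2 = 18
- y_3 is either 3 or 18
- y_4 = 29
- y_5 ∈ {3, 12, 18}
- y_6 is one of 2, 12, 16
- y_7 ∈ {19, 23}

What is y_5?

y_2's domain is down to {18}, so y_2 = 18. Remove 18 from y_3, y_5.
y_3 must be 3 (only option left). Remove 3 from y_1, y_5.
So y_5 = 12.

12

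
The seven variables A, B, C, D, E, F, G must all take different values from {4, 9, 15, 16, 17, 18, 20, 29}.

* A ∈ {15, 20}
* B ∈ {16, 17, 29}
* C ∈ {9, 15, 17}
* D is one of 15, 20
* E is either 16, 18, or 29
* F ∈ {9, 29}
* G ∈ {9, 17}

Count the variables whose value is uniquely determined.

3

Among the 7 variables, 18 fits only E (and all 7 values in {9, 15, 16, 17, 18, 20, 29} must be used), so E = 18.
Among the 6 still-open variables, 16 fits only B (and all 6 values in {9, 15, 16, 17, 20, 29} must be used), so B = 16.
Among the 5 still-open variables, 29 fits only F (and all 5 values in {9, 15, 17, 20, 29} must be used), so F = 29.
The 2 variables A and D are confined to {15, 20}, which locks those values in; drop them from C.
Determined: B=16, E=18, F=29. The other variables each still have more than one consistent value. That makes 3.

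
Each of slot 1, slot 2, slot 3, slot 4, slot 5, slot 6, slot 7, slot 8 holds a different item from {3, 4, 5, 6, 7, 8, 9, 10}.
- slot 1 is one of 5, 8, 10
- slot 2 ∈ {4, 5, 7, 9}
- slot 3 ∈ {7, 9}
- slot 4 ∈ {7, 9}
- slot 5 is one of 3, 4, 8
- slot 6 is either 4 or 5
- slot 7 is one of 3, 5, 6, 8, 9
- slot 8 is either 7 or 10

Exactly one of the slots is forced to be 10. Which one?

slot 8

Among the 8 variables, 6 fits only slot 7 (and all 8 values in {3, 4, 5, 6, 7, 8, 9, 10} must be used), so slot 7 = 6.
The 7 still-open variables together cover exactly {3, 4, 5, 7, 8, 9, 10} — 7 values for 7 variables — and 3 appears only in slot 5's list, so slot 5 = 3.
The 6 still-open variables together cover exactly {4, 5, 7, 8, 9, 10} — 6 values for 6 variables — and 8 appears only in slot 1's list, so slot 1 = 8.
Among the 5 still-open variables, 10 fits only slot 8 (and all 5 values in {4, 5, 7, 9, 10} must be used), so slot 8 = 10.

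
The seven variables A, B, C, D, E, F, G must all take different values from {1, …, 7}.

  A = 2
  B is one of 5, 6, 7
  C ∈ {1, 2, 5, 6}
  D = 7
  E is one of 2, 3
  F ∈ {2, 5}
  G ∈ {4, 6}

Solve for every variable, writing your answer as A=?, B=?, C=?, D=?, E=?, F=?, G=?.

A=2, B=6, C=1, D=7, E=3, F=5, G=4

A has just one choice, so A = 2. Strike 2 from C, E, F.
D must be 7 (only option left). Remove 7 from B.
E's domain is down to {3}, so E = 3.
F must be 5 (only option left). Eliminate 5 elsewhere: B, C.
B has just one choice, so B = 6. Eliminate 6 elsewhere: C, G.
C must be 1 (only option left).
That leaves G = 4.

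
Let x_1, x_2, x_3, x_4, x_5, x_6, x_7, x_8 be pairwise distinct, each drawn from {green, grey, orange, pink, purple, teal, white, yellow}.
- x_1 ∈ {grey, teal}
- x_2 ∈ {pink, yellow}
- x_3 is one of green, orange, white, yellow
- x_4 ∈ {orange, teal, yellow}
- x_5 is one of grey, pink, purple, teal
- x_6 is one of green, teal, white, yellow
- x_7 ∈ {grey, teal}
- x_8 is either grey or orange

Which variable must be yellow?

x_4

Among the 8 variables, purple fits only x_5 (and all 8 values in {green, grey, orange, pink, purple, teal, white, yellow} must be used), so x_5 = purple.
Among the 7 still-open variables, pink fits only x_2 (and all 7 values in {green, grey, orange, pink, teal, white, yellow} must be used), so x_2 = pink.
x_1 and x_7 between them cover only {grey, teal} — a naked pair. Remove those values from x_4, x_6, x_8.
x_8 has just one choice, so x_8 = orange. Remove orange from x_3, x_4.
So yellow goes to x_4.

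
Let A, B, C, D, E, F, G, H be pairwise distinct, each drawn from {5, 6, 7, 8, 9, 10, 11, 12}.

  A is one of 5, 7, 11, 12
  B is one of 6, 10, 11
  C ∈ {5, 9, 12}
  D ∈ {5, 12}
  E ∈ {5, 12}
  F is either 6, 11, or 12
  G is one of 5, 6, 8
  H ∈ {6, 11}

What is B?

10

The 8 variables draw from only 8 values {5, 6, 7, 8, 9, 10, 11, 12}, so each is used; only A can be 7, hence A = 7.
The 7 still-open variables together cover exactly {5, 6, 8, 9, 10, 11, 12} — 7 values for 7 variables — and 8 appears only in G's list, so G = 8.
Among the 6 still-open variables, 9 fits only C (and all 6 values in {5, 6, 9, 10, 11, 12} must be used), so C = 9.
The 5 still-open variables draw from only 5 values {5, 6, 10, 11, 12}, so each is used; only B can be 10, hence B = 10.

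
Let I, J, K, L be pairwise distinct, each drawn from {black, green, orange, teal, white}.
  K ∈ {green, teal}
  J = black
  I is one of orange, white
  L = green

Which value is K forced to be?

J's domain is down to {black}, so J = black.
That leaves L = green. Remove green from K.
So K = teal.

teal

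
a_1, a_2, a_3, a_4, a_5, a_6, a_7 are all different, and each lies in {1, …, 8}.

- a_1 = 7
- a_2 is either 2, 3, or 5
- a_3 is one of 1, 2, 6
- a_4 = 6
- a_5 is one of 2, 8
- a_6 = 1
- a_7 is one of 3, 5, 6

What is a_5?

a_1 must be 7 (only option left).
a_4 has just one choice, so a_4 = 6. Remove 6 from a_3, a_7.
a_6 must be 1 (only option left). So a_3 can't be 1.
a_3 must be 2 (only option left). Remove 2 from a_2, a_5.
So a_5 = 8.

8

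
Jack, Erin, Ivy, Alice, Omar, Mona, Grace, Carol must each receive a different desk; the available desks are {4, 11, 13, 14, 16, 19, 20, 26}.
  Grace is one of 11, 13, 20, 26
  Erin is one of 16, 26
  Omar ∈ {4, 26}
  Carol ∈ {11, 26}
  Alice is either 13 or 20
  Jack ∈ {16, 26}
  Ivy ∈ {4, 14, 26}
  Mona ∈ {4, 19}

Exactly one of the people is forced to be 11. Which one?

Carol

The 8 variables draw from only 8 values {4, 11, 13, 14, 16, 19, 20, 26}, so each is used; only Ivy can be 14, hence Ivy = 14.
The 7 still-open variables together cover exactly {4, 11, 13, 16, 19, 20, 26} — 7 values for 7 variables — and 19 appears only in Mona's list, so Mona = 19.
Among the 6 still-open variables, 4 fits only Omar (and all 6 values in {4, 11, 13, 16, 20, 26} must be used), so Omar = 4.
The 2 variables Jack and Erin are confined to {16, 26}, which locks those values in; drop them from Grace, Carol.
So 11 goes to Carol.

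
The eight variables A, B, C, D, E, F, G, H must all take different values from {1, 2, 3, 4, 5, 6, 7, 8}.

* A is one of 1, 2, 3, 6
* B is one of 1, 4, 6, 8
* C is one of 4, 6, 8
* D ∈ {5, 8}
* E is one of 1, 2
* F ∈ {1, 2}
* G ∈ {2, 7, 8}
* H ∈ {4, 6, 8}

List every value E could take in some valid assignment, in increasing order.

The 8 variables draw from only 8 values {1, 2, 3, 4, 5, 6, 7, 8}, so each is used; only A can be 3, hence A = 3.
The 7 still-open variables together cover exactly {1, 2, 4, 5, 6, 7, 8} — 7 values for 7 variables — and 5 appears only in D's list, so D = 5.
The 6 still-open variables together cover exactly {1, 2, 4, 6, 7, 8} — 6 values for 6 variables — and 7 appears only in G's list, so G = 7.
E and F share exactly the 2 values {1, 2}; by pigeonhole those values go to them, so strike 1, 2 from B.
No further eliminations apply; E can still be any of 1, 2.

1, 2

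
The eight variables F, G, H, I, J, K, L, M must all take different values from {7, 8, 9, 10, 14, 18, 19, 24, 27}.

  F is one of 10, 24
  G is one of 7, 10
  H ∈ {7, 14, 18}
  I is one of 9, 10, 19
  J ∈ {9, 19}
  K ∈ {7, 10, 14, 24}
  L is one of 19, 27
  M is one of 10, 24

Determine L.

27

The 8 variables draw from only 8 values {7, 9, 10, 14, 18, 19, 24, 27}, so each is used; only H can be 18, hence H = 18.
The 7 still-open variables draw from only 7 values {7, 9, 10, 14, 19, 24, 27}, so each is used; only K can be 14, hence K = 14.
The 6 still-open variables together cover exactly {7, 9, 10, 19, 24, 27} — 6 values for 6 variables — and 7 appears only in G's list, so G = 7.
Among the 5 still-open variables, 27 fits only L (and all 5 values in {9, 10, 19, 24, 27} must be used), so L = 27.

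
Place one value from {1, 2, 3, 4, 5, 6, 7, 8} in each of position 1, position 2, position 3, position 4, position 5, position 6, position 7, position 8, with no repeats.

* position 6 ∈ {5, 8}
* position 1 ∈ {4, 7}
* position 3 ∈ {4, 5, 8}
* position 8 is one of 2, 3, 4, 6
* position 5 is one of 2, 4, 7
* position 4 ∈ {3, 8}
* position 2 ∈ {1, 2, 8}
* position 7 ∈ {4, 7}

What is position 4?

3

The 8 variables together cover exactly {1, 2, 3, 4, 5, 6, 7, 8} — 8 values for 8 variables — and 1 appears only in position 2's list, so position 2 = 1.
The 7 still-open variables together cover exactly {2, 3, 4, 5, 6, 7, 8} — 7 values for 7 variables — and 6 appears only in position 8's list, so position 8 = 6.
The 6 still-open variables together cover exactly {2, 3, 4, 5, 7, 8} — 6 values for 6 variables — and 2 appears only in position 5's list, so position 5 = 2.
The 5 still-open variables together cover exactly {3, 4, 5, 7, 8} — 5 values for 5 variables — and 3 appears only in position 4's list, so position 4 = 3.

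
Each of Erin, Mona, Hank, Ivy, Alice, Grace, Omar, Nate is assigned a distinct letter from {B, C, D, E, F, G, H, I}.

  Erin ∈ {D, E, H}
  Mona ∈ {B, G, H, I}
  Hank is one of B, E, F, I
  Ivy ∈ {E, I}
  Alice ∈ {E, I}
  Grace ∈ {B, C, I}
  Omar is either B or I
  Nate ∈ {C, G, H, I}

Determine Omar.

B

The 8 variables draw from only 8 values {B, C, D, E, F, G, H, I}, so each is used; only Erin can be D, hence Erin = D.
The 7 still-open variables draw from only 7 values {B, C, E, F, G, H, I}, so each is used; only Hank can be F, hence Hank = F.
The 2 variables Ivy and Alice are confined to {E, I}, which locks those values in; drop them from Mona, Grace, Omar, Nate.
So Omar = B.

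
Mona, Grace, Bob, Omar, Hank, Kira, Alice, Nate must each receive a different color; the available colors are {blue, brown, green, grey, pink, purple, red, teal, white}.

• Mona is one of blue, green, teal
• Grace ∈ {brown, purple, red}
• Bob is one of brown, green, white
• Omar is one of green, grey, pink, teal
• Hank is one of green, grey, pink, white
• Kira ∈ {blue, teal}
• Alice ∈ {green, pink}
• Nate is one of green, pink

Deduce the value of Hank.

white

Alice and Nate between them cover only {green, pink} — a naked pair. Remove those values from Mona, Bob, Omar, Hank.
Mona and Kira between them cover only {blue, teal} — a naked pair. Remove those values from Omar.
Omar has just one choice, so Omar = grey. Remove grey from Hank.
So Hank = white.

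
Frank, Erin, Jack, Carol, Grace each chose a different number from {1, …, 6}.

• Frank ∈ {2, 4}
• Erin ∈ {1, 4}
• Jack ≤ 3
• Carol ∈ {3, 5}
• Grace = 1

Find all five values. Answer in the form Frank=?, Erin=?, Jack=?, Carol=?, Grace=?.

Frank=2, Erin=4, Jack=3, Carol=5, Grace=1

Grace has just one choice, so Grace = 1. Remove 1 from Erin, Jack.
Erin's domain is down to {4}, so Erin = 4. Remove 4 from Frank.
Frank must be 2 (only option left). Strike 2 from Jack.
That leaves Jack = 3. Eliminate 3 elsewhere: Carol.
Carol's domain is down to {5}, so Carol = 5.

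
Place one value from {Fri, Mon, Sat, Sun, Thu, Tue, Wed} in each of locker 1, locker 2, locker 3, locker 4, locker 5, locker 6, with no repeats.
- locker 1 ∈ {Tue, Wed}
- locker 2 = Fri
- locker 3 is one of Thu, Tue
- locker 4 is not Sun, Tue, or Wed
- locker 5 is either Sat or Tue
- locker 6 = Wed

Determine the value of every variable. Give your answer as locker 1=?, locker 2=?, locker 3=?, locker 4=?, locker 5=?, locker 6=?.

locker 2 must be Fri (only option left). Remove Fri from locker 4.
locker 6's domain is down to {Wed}, so locker 6 = Wed. Eliminate Wed elsewhere: locker 1.
locker 1's domain is down to {Tue}, so locker 1 = Tue. Eliminate Tue elsewhere: locker 3, locker 5.
locker 3 must be Thu (only option left). Remove Thu from locker 4.
That leaves locker 5 = Sat. Strike Sat from locker 4.
That leaves locker 4 = Mon.

locker 1=Tue, locker 2=Fri, locker 3=Thu, locker 4=Mon, locker 5=Sat, locker 6=Wed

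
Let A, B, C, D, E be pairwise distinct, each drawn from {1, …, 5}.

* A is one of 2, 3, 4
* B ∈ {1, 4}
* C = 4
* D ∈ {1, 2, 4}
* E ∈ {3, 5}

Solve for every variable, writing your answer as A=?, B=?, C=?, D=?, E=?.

A=3, B=1, C=4, D=2, E=5

C's domain is down to {4}, so C = 4. Strike 4 from A, B, D.
B's domain is down to {1}, so B = 1. Eliminate 1 elsewhere: D.
That leaves D = 2. So A can't be 2.
A must be 3 (only option left). Remove 3 from E.
E has just one choice, so E = 5.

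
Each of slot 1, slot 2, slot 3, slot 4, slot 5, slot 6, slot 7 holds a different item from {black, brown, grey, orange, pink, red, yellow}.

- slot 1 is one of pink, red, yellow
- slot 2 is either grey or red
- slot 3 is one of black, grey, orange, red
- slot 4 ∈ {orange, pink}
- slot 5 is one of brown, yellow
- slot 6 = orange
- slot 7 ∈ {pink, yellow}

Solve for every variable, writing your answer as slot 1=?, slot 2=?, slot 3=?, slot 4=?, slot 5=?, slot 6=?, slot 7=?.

slot 1=red, slot 2=grey, slot 3=black, slot 4=pink, slot 5=brown, slot 6=orange, slot 7=yellow

slot 6's domain is down to {orange}, so slot 6 = orange. Remove orange from slot 3, slot 4.
That leaves slot 4 = pink. So slot 1, slot 7 can't be pink.
slot 7 must be yellow (only option left). So slot 1, slot 5 can't be yellow.
That leaves slot 1 = red. So slot 2, slot 3 can't be red.
That leaves slot 2 = grey. Remove grey from slot 3.
That leaves slot 3 = black.
slot 5 must be brown (only option left).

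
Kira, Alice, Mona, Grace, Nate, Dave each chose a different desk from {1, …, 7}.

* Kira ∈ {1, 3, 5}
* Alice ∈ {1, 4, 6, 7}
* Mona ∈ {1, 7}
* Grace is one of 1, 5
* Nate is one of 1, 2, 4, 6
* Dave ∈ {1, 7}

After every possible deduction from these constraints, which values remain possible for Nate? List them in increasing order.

Mona and Dave share exactly the 2 values {1, 7}; by pigeonhole those values go to them, so strike 1, 7 from Kira, Alice, Grace, Nate.
That leaves Grace = 5. Remove 5 from Kira.
Kira's domain is down to {3}, so Kira = 3.
No further eliminations apply; Nate can still be any of 2, 4, 6.

2, 4, 6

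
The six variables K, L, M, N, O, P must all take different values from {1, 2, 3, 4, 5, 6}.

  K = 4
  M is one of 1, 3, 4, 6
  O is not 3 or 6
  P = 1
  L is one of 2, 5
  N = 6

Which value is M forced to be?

3

K's domain is down to {4}, so K = 4. So M, O can't be 4.
N's domain is down to {6}, so N = 6. Eliminate 6 elsewhere: M.
P must be 1 (only option left). Remove 1 from M, O.
So M = 3.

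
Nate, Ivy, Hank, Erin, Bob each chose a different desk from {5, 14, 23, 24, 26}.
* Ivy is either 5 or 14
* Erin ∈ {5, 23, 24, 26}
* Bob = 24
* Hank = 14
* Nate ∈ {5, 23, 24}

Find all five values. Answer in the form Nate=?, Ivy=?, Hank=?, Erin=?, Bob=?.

Hank's domain is down to {14}, so Hank = 14. Eliminate 14 elsewhere: Ivy.
Bob's domain is down to {24}, so Bob = 24. So Nate, Erin can't be 24.
Ivy's domain is down to {5}, so Ivy = 5. So Nate, Erin can't be 5.
Nate has just one choice, so Nate = 23. Strike 23 from Erin.
Erin's domain is down to {26}, so Erin = 26.

Nate=23, Ivy=5, Hank=14, Erin=26, Bob=24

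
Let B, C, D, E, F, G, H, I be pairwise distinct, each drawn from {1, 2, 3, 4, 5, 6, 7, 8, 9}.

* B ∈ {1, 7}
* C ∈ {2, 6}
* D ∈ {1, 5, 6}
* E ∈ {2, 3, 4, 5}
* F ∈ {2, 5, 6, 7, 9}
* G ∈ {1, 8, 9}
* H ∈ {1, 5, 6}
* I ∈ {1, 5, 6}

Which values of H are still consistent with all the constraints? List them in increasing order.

1, 5, 6

The 3 variables D, H, I are confined to {1, 5, 6}, which locks those values in; drop them from B, C, E, F, G.
B's domain is down to {7}, so B = 7. So F can't be 7.
C must be 2 (only option left). So E, F can't be 2.
That leaves F = 9. Eliminate 9 elsewhere: G.
G's domain is down to {8}, so G = 8.
No further eliminations apply; H can still be any of 1, 5, 6.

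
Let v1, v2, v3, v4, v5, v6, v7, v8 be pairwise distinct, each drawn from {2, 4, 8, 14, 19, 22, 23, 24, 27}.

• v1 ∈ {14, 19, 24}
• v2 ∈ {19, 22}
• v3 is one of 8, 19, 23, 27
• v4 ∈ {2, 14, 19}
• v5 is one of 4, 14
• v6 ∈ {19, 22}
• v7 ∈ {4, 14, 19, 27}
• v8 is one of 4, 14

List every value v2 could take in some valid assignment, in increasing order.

The 2 variables v2 and v6 are confined to {19, 22}, which locks those values in; drop them from v1, v3, v4, v7.
The 2 variables v5 and v8 are confined to {4, 14}, which locks those values in; drop them from v1, v4, v7.
v1's domain is down to {24}, so v1 = 24.
v4 must be 2 (only option left).
v7 must be 27 (only option left). Remove 27 from v3.
No further eliminations apply; v2 can still be any of 19, 22.

19, 22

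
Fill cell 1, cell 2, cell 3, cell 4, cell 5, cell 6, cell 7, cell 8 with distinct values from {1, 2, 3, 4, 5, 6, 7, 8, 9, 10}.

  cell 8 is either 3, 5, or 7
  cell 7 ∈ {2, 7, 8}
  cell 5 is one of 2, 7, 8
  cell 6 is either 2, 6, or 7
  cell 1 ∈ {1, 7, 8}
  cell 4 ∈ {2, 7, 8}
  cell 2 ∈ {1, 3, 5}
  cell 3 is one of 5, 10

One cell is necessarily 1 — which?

cell 1

The 8 variables draw from only 8 values {1, 2, 3, 5, 6, 7, 8, 10}, so each is used; only cell 6 can be 6, hence cell 6 = 6.
The 7 still-open variables together cover exactly {1, 2, 3, 5, 7, 8, 10} — 7 values for 7 variables — and 10 appears only in cell 3's list, so cell 3 = 10.
The 3 variables cell 4, cell 5, cell 7 are confined to {2, 7, 8}, which locks those values in; drop them from cell 1, cell 8.
So 1 goes to cell 1.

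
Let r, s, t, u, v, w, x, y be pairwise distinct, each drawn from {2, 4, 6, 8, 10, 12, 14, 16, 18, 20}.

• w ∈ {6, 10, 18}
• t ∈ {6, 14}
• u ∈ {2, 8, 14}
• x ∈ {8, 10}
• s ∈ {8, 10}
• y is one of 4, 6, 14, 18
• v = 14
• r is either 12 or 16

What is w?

v's domain is down to {14}, so v = 14. So t, u, y can't be 14.
That leaves t = 6. Remove 6 from w, y.
The 2 variables s and x are confined to {8, 10}, which locks those values in; drop them from u, w.
So w = 18.

18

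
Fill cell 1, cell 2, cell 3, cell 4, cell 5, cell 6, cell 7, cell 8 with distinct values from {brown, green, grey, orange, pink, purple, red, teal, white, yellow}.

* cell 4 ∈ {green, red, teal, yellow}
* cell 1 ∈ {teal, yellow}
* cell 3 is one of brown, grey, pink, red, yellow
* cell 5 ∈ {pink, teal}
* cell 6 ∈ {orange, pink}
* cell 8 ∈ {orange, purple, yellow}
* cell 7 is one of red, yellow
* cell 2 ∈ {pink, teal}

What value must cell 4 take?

green

The 2 variables cell 2 and cell 5 are confined to {pink, teal}, which locks those values in; drop them from cell 1, cell 3, cell 4, cell 6.
cell 1 must be yellow (only option left). Remove yellow from cell 3, cell 4, cell 7, cell 8.
cell 6 has just one choice, so cell 6 = orange. Remove orange from cell 8.
cell 7 has just one choice, so cell 7 = red. Eliminate red elsewhere: cell 3, cell 4.
So cell 4 = green.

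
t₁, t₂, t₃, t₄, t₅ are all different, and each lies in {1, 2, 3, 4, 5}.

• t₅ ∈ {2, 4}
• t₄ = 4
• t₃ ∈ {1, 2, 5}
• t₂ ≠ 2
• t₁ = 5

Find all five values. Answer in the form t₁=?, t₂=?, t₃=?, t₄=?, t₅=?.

t₁'s domain is down to {5}, so t₁ = 5. Eliminate 5 elsewhere: t₂, t₃.
That leaves t₄ = 4. So t₂, t₅ can't be 4.
t₅ has just one choice, so t₅ = 2. Eliminate 2 elsewhere: t₃.
t₃ has just one choice, so t₃ = 1. Remove 1 from t₂.
t₂'s domain is down to {3}, so t₂ = 3.

t₁=5, t₂=3, t₃=1, t₄=4, t₅=2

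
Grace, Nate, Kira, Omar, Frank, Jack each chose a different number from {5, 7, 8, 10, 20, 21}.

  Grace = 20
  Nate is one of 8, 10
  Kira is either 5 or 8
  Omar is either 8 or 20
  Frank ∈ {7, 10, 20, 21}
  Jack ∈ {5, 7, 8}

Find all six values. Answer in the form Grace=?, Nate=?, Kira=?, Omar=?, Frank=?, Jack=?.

Grace's domain is down to {20}, so Grace = 20. So Omar, Frank can't be 20.
Omar must be 8 (only option left). Remove 8 from Nate, Kira, Jack.
Nate has just one choice, so Nate = 10. So Frank can't be 10.
Kira must be 5 (only option left). Eliminate 5 elsewhere: Jack.
Jack must be 7 (only option left). So Frank can't be 7.
That leaves Frank = 21.

Grace=20, Nate=10, Kira=5, Omar=8, Frank=21, Jack=7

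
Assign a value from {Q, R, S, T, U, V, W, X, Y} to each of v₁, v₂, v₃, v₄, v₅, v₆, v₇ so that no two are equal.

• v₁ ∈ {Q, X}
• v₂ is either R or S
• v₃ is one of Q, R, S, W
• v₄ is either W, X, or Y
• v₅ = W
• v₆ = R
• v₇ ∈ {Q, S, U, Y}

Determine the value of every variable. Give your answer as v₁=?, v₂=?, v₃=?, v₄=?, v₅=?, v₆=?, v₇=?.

v₅ has just one choice, so v₅ = W. So v₃, v₄ can't be W.
v₆'s domain is down to {R}, so v₆ = R. Eliminate R elsewhere: v₂, v₃.
v₂'s domain is down to {S}, so v₂ = S. Strike S from v₃, v₇.
v₃ has just one choice, so v₃ = Q. Remove Q from v₁, v₇.
v₁'s domain is down to {X}, so v₁ = X. Remove X from v₄.
v₄'s domain is down to {Y}, so v₄ = Y. So v₇ can't be Y.
v₇ has just one choice, so v₇ = U.

v₁=X, v₂=S, v₃=Q, v₄=Y, v₅=W, v₆=R, v₇=U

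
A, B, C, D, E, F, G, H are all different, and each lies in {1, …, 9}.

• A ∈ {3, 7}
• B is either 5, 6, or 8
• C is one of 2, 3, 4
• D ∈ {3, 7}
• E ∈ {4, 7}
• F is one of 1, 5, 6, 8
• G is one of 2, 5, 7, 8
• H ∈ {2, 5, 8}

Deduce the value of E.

4

The 8 variables together cover exactly {1, 2, 3, 4, 5, 6, 7, 8} — 8 values for 8 variables — and 1 appears only in F's list, so F = 1.
The 7 still-open variables together cover exactly {2, 3, 4, 5, 6, 7, 8} — 7 values for 7 variables — and 6 appears only in B's list, so B = 6.
The 2 variables A and D are confined to {3, 7}, which locks those values in; drop them from C, E, G.
So E = 4.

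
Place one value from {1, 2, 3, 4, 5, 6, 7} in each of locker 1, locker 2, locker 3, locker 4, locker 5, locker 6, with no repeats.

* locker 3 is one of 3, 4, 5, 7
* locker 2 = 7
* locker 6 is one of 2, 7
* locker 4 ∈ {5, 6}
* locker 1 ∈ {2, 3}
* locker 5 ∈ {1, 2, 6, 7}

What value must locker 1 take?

locker 2 has just one choice, so locker 2 = 7. Strike 7 from locker 3, locker 5, locker 6.
locker 6 has just one choice, so locker 6 = 2. Eliminate 2 elsewhere: locker 1, locker 5.
So locker 1 = 3.

3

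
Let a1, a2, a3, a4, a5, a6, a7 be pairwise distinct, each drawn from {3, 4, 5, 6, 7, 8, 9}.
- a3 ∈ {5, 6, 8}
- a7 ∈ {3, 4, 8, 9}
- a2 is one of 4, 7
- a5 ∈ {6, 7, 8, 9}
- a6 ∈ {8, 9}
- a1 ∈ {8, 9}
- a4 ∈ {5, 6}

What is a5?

The 7 variables draw from only 7 values {3, 4, 5, 6, 7, 8, 9}, so each is used; only a7 can be 3, hence a7 = 3.
The 6 still-open variables together cover exactly {4, 5, 6, 7, 8, 9} — 6 values for 6 variables — and 4 appears only in a2's list, so a2 = 4.
The 5 still-open variables together cover exactly {5, 6, 7, 8, 9} — 5 values for 5 variables — and 7 appears only in a5's list, so a5 = 7.

7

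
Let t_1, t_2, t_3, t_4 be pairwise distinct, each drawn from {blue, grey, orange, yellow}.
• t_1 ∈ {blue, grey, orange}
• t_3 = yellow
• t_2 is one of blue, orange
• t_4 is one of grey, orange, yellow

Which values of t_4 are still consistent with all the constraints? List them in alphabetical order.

t_3 must be yellow (only option left). Remove yellow from t_4.
No further eliminations apply; t_4 can still be any of grey, orange.

grey, orange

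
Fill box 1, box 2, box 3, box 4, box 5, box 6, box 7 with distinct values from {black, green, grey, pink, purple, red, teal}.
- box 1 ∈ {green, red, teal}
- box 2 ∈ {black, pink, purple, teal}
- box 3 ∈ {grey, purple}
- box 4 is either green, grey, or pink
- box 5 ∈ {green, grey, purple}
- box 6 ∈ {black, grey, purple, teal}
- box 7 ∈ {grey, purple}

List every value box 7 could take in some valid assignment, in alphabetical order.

The 7 variables draw from only 7 values {black, green, grey, pink, purple, red, teal}, so each is used; only box 1 can be red, hence box 1 = red.
box 3 and box 7 share exactly the 2 values {grey, purple}; by pigeonhole those values go to them, so strike grey, purple from box 2, box 4, box 5, box 6.
box 5 has just one choice, so box 5 = green. Remove green from box 4.
box 4's domain is down to {pink}, so box 4 = pink. Strike pink from box 2.
No further eliminations apply; box 7 can still be any of grey, purple.

grey, purple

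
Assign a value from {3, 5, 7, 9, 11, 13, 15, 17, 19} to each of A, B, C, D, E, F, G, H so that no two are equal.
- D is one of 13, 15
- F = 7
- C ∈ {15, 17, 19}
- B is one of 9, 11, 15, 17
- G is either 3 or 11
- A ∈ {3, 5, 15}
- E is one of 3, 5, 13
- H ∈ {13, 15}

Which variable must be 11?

G

F has just one choice, so F = 7.
D and H share exactly the 2 values {13, 15}; by pigeonhole those values go to them, so strike 13, 15 from A, B, C, E.
A and E share exactly the 2 values {3, 5}; by pigeonhole those values go to them, so strike 3, 5 from G.
So 11 goes to G.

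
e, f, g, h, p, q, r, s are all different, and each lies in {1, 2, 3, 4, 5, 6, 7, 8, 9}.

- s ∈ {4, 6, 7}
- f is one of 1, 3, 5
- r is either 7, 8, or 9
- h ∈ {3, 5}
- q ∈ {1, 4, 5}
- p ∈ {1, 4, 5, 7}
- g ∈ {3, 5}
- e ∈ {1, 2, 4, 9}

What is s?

6

g and h between them cover only {3, 5} — a naked pair. Remove those values from f, p, q.
f's domain is down to {1}, so f = 1. Remove 1 from e, p, q.
q has just one choice, so q = 4. Remove 4 from e, p, s.
p must be 7 (only option left). Strike 7 from r, s.
So s = 6.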